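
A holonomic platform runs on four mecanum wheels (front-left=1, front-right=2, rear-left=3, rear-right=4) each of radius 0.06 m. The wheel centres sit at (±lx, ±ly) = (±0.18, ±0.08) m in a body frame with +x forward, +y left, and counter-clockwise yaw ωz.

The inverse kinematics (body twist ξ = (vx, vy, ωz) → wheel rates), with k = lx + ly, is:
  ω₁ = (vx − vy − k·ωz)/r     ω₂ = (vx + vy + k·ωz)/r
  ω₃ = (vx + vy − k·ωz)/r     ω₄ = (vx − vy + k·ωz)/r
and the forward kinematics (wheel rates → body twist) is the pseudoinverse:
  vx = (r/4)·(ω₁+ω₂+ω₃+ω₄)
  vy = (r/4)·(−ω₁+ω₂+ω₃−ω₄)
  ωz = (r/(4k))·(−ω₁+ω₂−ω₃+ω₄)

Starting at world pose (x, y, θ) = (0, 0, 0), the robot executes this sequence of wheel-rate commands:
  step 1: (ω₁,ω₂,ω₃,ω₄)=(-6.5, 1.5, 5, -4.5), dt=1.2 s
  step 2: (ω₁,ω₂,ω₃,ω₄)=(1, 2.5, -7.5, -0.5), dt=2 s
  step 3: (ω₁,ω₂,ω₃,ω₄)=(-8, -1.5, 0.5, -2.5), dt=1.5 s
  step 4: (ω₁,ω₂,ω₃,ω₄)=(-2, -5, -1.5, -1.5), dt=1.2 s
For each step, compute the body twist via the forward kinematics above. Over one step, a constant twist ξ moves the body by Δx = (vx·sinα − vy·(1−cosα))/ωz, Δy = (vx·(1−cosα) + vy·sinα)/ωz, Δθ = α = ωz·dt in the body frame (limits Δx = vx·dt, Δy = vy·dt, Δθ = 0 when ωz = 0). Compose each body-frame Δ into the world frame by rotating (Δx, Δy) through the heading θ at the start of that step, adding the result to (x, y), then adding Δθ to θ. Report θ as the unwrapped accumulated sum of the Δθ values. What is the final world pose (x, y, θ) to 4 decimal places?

(-0.4782, -0.1716, 0.9721)

step 1: ξ=(vx,vy,ωz)=(-0.0675, 0.2625, -0.0865), dt=1.2 → body Δ=(-0.0645, 0.3186, -0.1038) → world pose (-0.0645, 0.3186, -0.1038)
step 2: ξ=(vx,vy,ωz)=(-0.0675, -0.0825, 0.4904), dt=2.0 → body Δ=(-0.0397, -0.2009, 0.9808) → world pose (-0.1249, 0.1230, 0.8769)
step 3: ξ=(vx,vy,ωz)=(-0.1725, 0.1425, 0.2019), dt=1.5 → body Δ=(-0.2869, 0.1716, 0.3029) → world pose (-0.4403, 0.0121, 1.1798)
step 4: ξ=(vx,vy,ωz)=(-0.1500, -0.0450, -0.1731), dt=1.2 → body Δ=(-0.1843, -0.0350, -0.2077) → world pose (-0.4782, -0.1716, 0.9721)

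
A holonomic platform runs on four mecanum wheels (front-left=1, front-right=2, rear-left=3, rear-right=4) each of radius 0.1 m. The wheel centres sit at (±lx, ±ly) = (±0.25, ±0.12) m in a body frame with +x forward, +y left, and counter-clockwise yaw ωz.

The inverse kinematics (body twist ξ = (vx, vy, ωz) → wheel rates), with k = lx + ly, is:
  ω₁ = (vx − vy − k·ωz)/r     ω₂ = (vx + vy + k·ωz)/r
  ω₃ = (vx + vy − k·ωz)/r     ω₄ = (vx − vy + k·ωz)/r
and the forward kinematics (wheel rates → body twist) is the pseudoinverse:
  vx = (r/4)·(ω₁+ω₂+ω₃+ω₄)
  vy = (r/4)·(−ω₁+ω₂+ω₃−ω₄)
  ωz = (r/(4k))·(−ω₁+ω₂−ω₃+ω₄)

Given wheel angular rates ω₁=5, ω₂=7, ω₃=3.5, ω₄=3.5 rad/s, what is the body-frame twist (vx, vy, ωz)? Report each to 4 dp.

(0.4750, 0.0500, 0.1351)

k = lx + ly = 0.25 + 0.12 = 0.3700
ω₁+ω₂+ω₃+ω₄ = 19.0000  →  vx = (0.1/4)·19.0000 = 0.4750
−ω₁+ω₂+ω₃−ω₄ = 2.0000  →  vy = (0.1/4)·2.0000 = 0.0500
−ω₁+ω₂−ω₃+ω₄ = 2.0000  →  ωz = (0.1/1.4800)·2.0000 = 0.1351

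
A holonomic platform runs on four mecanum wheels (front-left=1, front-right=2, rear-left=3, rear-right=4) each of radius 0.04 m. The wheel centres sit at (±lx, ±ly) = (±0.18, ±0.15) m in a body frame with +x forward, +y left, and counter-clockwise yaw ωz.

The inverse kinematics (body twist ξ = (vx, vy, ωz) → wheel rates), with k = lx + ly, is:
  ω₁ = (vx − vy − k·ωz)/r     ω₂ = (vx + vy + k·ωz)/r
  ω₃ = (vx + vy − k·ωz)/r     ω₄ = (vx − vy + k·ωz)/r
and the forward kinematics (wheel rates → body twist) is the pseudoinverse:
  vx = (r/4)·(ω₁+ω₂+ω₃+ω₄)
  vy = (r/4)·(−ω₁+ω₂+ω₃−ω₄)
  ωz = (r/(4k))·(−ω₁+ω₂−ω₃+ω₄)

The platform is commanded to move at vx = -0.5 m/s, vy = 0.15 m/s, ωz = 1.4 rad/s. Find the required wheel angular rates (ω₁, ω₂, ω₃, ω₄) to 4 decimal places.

(-27.8000, 2.8000, -20.3000, -4.7000)

k = lx + ly = 0.18 + 0.15 = 0.3300;  k·ωz = 0.3300·1.4 = 0.4620
ω₁ (FL) = (vx − vy − k·ωz)/r = -1.1120/0.04 = -27.8000
ω₂ (FR) = (vx + vy + k·ωz)/r = 0.1120/0.04 = 2.8000
ω₃ (RL) = (vx + vy − k·ωz)/r = -0.8120/0.04 = -20.3000
ω₄ (RR) = (vx − vy + k·ωz)/r = -0.1880/0.04 = -4.7000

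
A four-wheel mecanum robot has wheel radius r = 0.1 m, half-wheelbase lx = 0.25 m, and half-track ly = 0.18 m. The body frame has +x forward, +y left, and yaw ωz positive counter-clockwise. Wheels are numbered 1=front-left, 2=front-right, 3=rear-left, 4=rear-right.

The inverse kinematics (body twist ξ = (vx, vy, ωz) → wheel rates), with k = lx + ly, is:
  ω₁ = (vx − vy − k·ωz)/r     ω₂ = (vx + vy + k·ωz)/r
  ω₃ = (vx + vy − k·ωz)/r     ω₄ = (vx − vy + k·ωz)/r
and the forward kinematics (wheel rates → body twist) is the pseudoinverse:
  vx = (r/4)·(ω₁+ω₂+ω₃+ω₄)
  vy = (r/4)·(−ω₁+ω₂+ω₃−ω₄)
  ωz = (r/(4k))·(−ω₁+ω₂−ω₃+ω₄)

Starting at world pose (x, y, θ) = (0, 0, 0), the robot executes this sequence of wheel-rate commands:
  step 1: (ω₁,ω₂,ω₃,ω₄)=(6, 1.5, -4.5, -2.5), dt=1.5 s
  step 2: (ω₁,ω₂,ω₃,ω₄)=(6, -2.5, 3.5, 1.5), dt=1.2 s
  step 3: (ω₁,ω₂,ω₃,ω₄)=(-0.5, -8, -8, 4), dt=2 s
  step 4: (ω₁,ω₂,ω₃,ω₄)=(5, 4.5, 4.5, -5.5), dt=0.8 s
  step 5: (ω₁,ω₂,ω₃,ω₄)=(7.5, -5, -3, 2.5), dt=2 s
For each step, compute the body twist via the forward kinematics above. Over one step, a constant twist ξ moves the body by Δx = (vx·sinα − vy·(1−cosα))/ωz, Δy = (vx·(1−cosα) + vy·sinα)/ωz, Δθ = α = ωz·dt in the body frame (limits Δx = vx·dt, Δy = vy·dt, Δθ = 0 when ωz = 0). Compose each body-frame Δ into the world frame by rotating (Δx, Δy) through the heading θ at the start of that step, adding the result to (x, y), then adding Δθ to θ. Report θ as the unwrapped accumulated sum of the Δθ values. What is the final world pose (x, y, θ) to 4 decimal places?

(-1.5707, -1.1584, -1.7297)

step 1: ξ=(vx,vy,ωz)=(0.0125, -0.1625, -0.1453), dt=1.5 → body Δ=(-0.0079, -0.2439, -0.2180) → world pose (-0.0079, -0.2439, -0.2180)
step 2: ξ=(vx,vy,ωz)=(0.2125, -0.1625, -0.6105), dt=1.2 → body Δ=(0.1645, -0.2673, -0.7326) → world pose (0.0949, -0.5404, -0.9506)
step 3: ξ=(vx,vy,ωz)=(-0.3125, -0.4875, 0.2616), dt=2.0 → body Δ=(-0.3475, -1.0909, 0.5233) → world pose (-0.9948, -0.8917, -0.4273)
step 4: ξ=(vx,vy,ωz)=(0.2125, 0.2375, -0.6105), dt=0.8 → body Δ=(0.2088, 0.1418, -0.4884) → world pose (-0.7460, -0.8491, -0.9157)
step 5: ξ=(vx,vy,ωz)=(0.0500, -0.4500, -0.4070), dt=2.0 → body Δ=(-0.2572, -0.8424, -0.8140) → world pose (-1.5707, -1.1584, -1.7297)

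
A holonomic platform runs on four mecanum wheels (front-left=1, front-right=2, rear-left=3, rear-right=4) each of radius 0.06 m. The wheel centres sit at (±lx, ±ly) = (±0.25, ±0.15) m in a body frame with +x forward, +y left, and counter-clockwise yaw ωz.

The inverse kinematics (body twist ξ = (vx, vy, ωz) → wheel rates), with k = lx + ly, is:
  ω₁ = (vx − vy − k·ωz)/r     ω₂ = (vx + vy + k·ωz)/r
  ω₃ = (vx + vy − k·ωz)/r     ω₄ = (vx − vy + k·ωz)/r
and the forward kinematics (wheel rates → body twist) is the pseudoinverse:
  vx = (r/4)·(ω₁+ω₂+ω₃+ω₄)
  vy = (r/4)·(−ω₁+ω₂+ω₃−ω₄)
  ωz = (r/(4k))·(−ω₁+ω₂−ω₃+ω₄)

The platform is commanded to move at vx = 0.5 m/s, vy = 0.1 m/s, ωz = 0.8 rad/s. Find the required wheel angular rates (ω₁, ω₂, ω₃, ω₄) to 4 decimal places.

k = lx + ly = 0.25 + 0.15 = 0.4000;  k·ωz = 0.4000·0.8 = 0.3200
ω₁ (FL) = (vx − vy − k·ωz)/r = 0.0800/0.06 = 1.3333
ω₂ (FR) = (vx + vy + k·ωz)/r = 0.9200/0.06 = 15.3333
ω₃ (RL) = (vx + vy − k·ωz)/r = 0.2800/0.06 = 4.6667
ω₄ (RR) = (vx − vy + k·ωz)/r = 0.7200/0.06 = 12.0000

(1.3333, 15.3333, 4.6667, 12.0000)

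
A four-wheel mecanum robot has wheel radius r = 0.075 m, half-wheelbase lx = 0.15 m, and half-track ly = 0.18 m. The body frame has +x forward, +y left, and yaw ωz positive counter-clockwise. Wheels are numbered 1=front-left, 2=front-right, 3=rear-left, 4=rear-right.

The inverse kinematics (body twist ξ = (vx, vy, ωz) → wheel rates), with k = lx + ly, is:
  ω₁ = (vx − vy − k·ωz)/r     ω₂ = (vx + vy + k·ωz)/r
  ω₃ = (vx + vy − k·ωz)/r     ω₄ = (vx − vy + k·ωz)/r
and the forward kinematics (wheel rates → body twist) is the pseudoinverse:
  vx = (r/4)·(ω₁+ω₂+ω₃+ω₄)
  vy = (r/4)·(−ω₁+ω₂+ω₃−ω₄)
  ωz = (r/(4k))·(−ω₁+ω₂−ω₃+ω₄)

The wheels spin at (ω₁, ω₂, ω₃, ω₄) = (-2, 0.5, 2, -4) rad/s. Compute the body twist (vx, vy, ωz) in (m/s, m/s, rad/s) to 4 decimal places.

k = lx + ly = 0.15 + 0.18 = 0.3300
ω₁+ω₂+ω₃+ω₄ = -3.5000  →  vx = (0.075/4)·-3.5000 = -0.0656
−ω₁+ω₂+ω₃−ω₄ = 8.5000  →  vy = (0.075/4)·8.5000 = 0.1594
−ω₁+ω₂−ω₃+ω₄ = -3.5000  →  ωz = (0.075/1.3200)·-3.5000 = -0.1989

(-0.0656, 0.1594, -0.1989)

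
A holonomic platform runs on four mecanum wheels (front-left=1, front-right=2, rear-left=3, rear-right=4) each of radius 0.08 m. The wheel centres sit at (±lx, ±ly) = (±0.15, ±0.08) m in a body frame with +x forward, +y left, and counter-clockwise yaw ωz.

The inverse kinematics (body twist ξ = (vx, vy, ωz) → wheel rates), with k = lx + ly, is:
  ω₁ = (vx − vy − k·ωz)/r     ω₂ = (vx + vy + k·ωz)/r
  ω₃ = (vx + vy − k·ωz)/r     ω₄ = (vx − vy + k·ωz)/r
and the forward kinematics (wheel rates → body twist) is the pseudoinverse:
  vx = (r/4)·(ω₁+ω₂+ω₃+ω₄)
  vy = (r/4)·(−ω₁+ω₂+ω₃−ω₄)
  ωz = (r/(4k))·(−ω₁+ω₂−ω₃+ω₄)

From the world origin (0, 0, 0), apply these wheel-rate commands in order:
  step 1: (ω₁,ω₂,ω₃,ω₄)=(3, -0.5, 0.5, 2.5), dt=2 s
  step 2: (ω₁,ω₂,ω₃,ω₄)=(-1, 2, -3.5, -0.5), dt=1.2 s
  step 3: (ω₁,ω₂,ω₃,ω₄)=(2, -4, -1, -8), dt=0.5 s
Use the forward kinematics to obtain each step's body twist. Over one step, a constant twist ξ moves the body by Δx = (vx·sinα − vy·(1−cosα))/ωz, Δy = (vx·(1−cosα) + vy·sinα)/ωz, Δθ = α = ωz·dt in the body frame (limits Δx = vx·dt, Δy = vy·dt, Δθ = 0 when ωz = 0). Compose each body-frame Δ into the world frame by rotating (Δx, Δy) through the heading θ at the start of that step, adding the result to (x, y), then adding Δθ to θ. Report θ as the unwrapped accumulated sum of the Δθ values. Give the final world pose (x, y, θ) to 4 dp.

step 1: ξ=(vx,vy,ωz)=(0.1100, -0.1100, -0.1304), dt=2.0 → body Δ=(0.1890, -0.2460, -0.2609) → world pose (0.1890, -0.2460, -0.2609)
step 2: ξ=(vx,vy,ωz)=(-0.0600, 0.0000, 0.5217), dt=1.2 → body Δ=(-0.0674, -0.0218, 0.6261) → world pose (0.1182, -0.2497, 0.3652)
step 3: ξ=(vx,vy,ωz)=(-0.2200, 0.0200, -1.1304), dt=0.5 → body Δ=(-0.1015, 0.0397, -0.5652) → world pose (0.0093, -0.2489, -0.2000)

(0.0093, -0.2489, -0.2000)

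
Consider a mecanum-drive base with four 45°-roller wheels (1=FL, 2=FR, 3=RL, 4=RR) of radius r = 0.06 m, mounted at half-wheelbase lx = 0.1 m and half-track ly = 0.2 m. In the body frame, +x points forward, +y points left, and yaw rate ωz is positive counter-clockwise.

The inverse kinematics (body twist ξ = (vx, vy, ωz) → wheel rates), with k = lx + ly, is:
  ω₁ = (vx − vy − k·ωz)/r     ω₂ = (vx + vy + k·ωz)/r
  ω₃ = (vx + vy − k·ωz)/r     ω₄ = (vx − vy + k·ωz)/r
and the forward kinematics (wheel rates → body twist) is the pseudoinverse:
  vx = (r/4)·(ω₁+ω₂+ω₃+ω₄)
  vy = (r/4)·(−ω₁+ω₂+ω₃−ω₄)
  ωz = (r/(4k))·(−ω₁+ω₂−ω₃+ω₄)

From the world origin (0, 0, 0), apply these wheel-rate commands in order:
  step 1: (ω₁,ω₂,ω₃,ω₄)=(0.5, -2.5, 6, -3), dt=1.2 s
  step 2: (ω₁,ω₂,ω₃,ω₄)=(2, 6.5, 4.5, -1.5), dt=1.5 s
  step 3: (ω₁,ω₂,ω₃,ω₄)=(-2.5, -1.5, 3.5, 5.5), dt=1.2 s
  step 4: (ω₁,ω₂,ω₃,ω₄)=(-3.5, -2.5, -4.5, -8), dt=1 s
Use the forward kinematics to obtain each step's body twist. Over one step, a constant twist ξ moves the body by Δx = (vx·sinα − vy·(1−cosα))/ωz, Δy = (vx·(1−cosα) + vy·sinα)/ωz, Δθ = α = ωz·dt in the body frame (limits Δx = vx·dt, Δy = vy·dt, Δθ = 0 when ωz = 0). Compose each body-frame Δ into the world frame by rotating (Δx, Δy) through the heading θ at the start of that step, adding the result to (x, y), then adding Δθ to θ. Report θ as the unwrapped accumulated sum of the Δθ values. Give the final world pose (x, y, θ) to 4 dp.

step 1: ξ=(vx,vy,ωz)=(0.0150, 0.0900, -0.6000), dt=1.2 → body Δ=(0.0537, 0.0927, -0.7200) → world pose (0.0537, 0.0927, -0.7200)
step 2: ξ=(vx,vy,ωz)=(0.1725, 0.1575, -0.0750), dt=1.5 → body Δ=(0.2715, 0.2212, -0.1125) → world pose (0.4037, 0.0800, -0.8325)
step 3: ξ=(vx,vy,ωz)=(0.0750, -0.0150, 0.1500), dt=1.2 → body Δ=(0.0911, -0.0098, 0.1800) → world pose (0.4577, 0.0060, -0.6525)
step 4: ξ=(vx,vy,ωz)=(-0.2775, 0.0675, -0.1250), dt=1.0 → body Δ=(-0.2726, 0.0846, -0.1250) → world pose (0.2926, 0.2387, -0.7775)

(0.2926, 0.2387, -0.7775)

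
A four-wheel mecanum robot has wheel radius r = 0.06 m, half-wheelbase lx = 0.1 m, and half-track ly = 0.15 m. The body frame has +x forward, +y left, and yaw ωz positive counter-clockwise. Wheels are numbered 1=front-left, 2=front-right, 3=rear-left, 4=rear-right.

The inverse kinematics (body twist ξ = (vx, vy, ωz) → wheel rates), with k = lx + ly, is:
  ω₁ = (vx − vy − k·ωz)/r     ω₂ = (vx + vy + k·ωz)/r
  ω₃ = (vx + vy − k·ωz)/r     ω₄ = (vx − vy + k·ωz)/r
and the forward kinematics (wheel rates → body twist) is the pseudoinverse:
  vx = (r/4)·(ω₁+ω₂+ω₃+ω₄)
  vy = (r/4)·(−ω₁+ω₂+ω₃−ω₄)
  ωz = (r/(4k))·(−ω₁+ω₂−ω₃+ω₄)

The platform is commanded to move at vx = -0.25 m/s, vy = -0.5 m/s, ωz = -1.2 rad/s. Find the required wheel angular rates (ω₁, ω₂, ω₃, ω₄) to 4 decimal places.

k = lx + ly = 0.1 + 0.15 = 0.2500;  k·ωz = 0.2500·-1.2 = -0.3000
ω₁ (FL) = (vx − vy − k·ωz)/r = 0.5500/0.06 = 9.1667
ω₂ (FR) = (vx + vy + k·ωz)/r = -1.0500/0.06 = -17.5000
ω₃ (RL) = (vx + vy − k·ωz)/r = -0.4500/0.06 = -7.5000
ω₄ (RR) = (vx − vy + k·ωz)/r = -0.0500/0.06 = -0.8333

(9.1667, -17.5000, -7.5000, -0.8333)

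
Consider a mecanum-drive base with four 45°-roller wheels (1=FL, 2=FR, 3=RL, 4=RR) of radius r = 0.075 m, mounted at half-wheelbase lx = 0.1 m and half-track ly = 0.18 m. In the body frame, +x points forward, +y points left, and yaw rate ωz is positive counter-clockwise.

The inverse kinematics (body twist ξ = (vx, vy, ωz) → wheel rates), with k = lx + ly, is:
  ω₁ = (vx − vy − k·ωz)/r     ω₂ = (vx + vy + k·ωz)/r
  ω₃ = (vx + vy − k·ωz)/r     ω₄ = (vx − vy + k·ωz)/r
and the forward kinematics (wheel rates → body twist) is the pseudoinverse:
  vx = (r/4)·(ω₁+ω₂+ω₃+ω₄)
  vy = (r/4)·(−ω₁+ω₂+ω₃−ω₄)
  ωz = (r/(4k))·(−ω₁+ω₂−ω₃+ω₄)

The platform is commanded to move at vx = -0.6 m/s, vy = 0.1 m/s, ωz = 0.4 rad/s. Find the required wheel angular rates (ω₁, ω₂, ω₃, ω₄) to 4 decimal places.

k = lx + ly = 0.1 + 0.18 = 0.2800;  k·ωz = 0.2800·0.4 = 0.1120
ω₁ (FL) = (vx − vy − k·ωz)/r = -0.8120/0.075 = -10.8267
ω₂ (FR) = (vx + vy + k·ωz)/r = -0.3880/0.075 = -5.1733
ω₃ (RL) = (vx + vy − k·ωz)/r = -0.6120/0.075 = -8.1600
ω₄ (RR) = (vx − vy + k·ωz)/r = -0.5880/0.075 = -7.8400

(-10.8267, -5.1733, -8.1600, -7.8400)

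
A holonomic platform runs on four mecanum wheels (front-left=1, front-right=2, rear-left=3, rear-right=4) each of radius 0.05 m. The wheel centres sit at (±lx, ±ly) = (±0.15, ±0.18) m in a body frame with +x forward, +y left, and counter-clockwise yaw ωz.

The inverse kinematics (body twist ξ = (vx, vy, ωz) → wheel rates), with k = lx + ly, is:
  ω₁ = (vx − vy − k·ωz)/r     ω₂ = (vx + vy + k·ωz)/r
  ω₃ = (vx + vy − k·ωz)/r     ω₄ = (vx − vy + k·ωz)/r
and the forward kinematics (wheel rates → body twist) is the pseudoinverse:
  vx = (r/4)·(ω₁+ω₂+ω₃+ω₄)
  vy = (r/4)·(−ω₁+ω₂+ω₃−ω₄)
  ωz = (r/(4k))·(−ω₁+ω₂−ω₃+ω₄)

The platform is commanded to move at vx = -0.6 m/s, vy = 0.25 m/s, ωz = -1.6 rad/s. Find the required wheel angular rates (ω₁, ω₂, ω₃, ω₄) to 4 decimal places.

k = lx + ly = 0.15 + 0.18 = 0.3300;  k·ωz = 0.3300·-1.6 = -0.5280
ω₁ (FL) = (vx − vy − k·ωz)/r = -0.3220/0.05 = -6.4400
ω₂ (FR) = (vx + vy + k·ωz)/r = -0.8780/0.05 = -17.5600
ω₃ (RL) = (vx + vy − k·ωz)/r = 0.1780/0.05 = 3.5600
ω₄ (RR) = (vx − vy + k·ωz)/r = -1.3780/0.05 = -27.5600

(-6.4400, -17.5600, 3.5600, -27.5600)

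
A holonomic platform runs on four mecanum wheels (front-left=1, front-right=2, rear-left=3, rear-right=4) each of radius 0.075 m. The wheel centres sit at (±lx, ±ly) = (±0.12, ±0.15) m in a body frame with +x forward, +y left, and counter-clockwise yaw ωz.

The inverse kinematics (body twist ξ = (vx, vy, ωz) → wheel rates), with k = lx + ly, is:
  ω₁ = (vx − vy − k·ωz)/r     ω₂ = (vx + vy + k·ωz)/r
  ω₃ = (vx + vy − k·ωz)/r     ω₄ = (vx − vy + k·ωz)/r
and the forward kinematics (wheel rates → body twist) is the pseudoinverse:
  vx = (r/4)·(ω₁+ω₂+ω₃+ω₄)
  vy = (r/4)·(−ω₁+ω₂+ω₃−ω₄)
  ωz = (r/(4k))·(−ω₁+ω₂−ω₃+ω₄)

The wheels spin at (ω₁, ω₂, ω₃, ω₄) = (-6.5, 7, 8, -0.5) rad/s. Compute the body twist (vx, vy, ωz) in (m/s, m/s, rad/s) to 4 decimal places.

(0.1500, 0.4125, 0.3472)

k = lx + ly = 0.12 + 0.15 = 0.2700
ω₁+ω₂+ω₃+ω₄ = 8.0000  →  vx = (0.075/4)·8.0000 = 0.1500
−ω₁+ω₂+ω₃−ω₄ = 22.0000  →  vy = (0.075/4)·22.0000 = 0.4125
−ω₁+ω₂−ω₃+ω₄ = 5.0000  →  ωz = (0.075/1.0800)·5.0000 = 0.3472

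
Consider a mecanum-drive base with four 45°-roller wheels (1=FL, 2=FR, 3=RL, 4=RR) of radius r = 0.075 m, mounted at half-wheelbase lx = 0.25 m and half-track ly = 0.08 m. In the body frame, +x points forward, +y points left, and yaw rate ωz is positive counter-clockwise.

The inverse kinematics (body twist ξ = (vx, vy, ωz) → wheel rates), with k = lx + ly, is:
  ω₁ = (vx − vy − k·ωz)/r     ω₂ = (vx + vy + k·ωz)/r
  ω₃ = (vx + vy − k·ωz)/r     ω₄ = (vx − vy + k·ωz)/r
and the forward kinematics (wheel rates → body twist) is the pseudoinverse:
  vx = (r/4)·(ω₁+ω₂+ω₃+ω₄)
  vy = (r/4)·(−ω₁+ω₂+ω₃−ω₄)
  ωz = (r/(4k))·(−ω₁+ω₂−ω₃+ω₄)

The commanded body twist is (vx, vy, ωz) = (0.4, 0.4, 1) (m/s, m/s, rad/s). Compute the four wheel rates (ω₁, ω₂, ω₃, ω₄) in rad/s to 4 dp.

(-4.4000, 15.0667, 6.2667, 4.4000)

k = lx + ly = 0.25 + 0.08 = 0.3300;  k·ωz = 0.3300·1 = 0.3300
ω₁ (FL) = (vx − vy − k·ωz)/r = -0.3300/0.075 = -4.4000
ω₂ (FR) = (vx + vy + k·ωz)/r = 1.1300/0.075 = 15.0667
ω₃ (RL) = (vx + vy − k·ωz)/r = 0.4700/0.075 = 6.2667
ω₄ (RR) = (vx − vy + k·ωz)/r = 0.3300/0.075 = 4.4000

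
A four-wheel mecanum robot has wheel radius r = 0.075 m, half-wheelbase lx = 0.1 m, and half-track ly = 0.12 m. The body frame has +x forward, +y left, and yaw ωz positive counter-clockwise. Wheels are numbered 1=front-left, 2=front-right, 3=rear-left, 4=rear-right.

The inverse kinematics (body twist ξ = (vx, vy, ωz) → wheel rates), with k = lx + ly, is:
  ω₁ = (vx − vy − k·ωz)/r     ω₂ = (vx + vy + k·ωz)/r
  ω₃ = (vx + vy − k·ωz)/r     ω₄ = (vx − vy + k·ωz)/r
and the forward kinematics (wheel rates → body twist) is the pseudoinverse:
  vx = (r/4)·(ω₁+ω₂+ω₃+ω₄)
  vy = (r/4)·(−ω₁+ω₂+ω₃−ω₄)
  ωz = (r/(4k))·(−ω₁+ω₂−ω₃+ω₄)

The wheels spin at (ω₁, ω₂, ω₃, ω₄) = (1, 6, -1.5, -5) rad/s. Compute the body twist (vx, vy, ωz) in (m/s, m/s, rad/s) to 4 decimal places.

k = lx + ly = 0.1 + 0.12 = 0.2200
ω₁+ω₂+ω₃+ω₄ = 0.5000  →  vx = (0.075/4)·0.5000 = 0.0094
−ω₁+ω₂+ω₃−ω₄ = 8.5000  →  vy = (0.075/4)·8.5000 = 0.1594
−ω₁+ω₂−ω₃+ω₄ = 1.5000  →  ωz = (0.075/0.8800)·1.5000 = 0.1278

(0.0094, 0.1594, 0.1278)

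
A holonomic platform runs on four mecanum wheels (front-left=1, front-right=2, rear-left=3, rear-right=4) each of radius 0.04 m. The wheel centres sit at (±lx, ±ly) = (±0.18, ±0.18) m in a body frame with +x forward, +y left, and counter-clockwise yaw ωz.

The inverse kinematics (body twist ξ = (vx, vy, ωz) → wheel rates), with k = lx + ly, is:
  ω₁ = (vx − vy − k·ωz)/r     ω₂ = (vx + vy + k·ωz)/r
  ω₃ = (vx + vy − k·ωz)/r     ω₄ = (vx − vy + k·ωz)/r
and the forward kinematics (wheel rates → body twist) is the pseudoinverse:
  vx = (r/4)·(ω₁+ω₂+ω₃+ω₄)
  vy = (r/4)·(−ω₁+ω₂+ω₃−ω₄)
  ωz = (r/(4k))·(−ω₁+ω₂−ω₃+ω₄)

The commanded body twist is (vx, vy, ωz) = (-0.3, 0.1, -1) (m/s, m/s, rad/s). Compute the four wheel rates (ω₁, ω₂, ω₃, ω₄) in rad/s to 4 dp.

k = lx + ly = 0.18 + 0.18 = 0.3600;  k·ωz = 0.3600·-1 = -0.3600
ω₁ (FL) = (vx − vy − k·ωz)/r = -0.0400/0.04 = -1.0000
ω₂ (FR) = (vx + vy + k·ωz)/r = -0.5600/0.04 = -14.0000
ω₃ (RL) = (vx + vy − k·ωz)/r = 0.1600/0.04 = 4.0000
ω₄ (RR) = (vx − vy + k·ωz)/r = -0.7600/0.04 = -19.0000

(-1.0000, -14.0000, 4.0000, -19.0000)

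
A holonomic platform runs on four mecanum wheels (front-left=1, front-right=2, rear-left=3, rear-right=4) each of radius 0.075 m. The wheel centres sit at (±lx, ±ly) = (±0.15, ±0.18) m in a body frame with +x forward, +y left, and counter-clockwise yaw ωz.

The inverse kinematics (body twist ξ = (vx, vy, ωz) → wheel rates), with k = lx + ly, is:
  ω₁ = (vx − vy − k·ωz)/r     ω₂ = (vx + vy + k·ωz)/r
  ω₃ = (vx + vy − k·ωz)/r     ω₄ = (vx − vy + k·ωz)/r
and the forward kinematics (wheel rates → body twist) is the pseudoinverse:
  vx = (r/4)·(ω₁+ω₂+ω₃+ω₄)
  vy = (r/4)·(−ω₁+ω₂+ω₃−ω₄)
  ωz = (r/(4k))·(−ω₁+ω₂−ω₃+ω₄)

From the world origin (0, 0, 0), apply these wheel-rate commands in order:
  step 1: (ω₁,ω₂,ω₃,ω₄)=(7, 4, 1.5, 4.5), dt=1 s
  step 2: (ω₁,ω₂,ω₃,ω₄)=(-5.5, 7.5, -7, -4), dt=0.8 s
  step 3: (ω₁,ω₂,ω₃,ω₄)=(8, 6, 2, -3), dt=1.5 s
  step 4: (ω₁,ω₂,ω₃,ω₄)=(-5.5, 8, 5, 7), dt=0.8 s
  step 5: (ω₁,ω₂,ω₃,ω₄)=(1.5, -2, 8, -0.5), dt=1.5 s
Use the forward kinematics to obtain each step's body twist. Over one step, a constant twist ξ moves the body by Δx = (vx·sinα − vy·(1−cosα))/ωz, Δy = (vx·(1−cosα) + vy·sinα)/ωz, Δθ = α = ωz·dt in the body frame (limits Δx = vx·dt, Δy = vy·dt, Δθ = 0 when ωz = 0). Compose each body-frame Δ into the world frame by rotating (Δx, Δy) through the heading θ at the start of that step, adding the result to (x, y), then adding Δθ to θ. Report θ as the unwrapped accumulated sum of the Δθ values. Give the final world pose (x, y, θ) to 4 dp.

step 1: ξ=(vx,vy,ωz)=(0.3187, -0.1125, 0.0000), dt=1.0 → body Δ=(0.3187, -0.1125, 0.0000) → world pose (0.3187, -0.1125, 0.0000)
step 2: ξ=(vx,vy,ωz)=(-0.1688, 0.1875, 0.9091), dt=0.8 → body Δ=(-0.1756, 0.0902, 0.7273) → world pose (0.1432, -0.0223, 0.7273)
step 3: ξ=(vx,vy,ωz)=(0.2437, 0.0562, -0.3977), dt=1.5 → body Δ=(0.3687, -0.0264, -0.5966) → world pose (0.4362, 0.2031, 0.1307)
step 4: ξ=(vx,vy,ωz)=(0.2719, 0.2156, 0.8807), dt=0.8 → body Δ=(0.1417, 0.2321, 0.7045) → world pose (0.5464, 0.4516, 0.8352)
step 5: ξ=(vx,vy,ωz)=(0.1313, 0.0938, -0.6818), dt=1.5 → body Δ=(0.2302, 0.0252, -1.0227) → world pose (0.6822, 0.6392, -0.1875)

(0.6822, 0.6392, -0.1875)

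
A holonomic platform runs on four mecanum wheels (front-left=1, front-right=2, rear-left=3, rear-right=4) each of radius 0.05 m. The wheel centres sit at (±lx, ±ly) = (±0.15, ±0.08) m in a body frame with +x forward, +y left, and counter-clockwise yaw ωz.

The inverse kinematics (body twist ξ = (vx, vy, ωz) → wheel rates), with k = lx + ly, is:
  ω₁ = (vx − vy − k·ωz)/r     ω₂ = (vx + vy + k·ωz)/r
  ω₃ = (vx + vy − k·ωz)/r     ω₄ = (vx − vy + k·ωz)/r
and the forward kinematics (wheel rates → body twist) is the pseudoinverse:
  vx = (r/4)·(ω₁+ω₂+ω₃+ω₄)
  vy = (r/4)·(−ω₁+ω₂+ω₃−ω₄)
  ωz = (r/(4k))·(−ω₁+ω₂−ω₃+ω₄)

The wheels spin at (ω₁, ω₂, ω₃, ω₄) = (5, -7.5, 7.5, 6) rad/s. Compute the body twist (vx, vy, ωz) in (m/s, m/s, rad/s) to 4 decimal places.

k = lx + ly = 0.15 + 0.08 = 0.2300
ω₁+ω₂+ω₃+ω₄ = 11.0000  →  vx = (0.05/4)·11.0000 = 0.1375
−ω₁+ω₂+ω₃−ω₄ = -11.0000  →  vy = (0.05/4)·-11.0000 = -0.1375
−ω₁+ω₂−ω₃+ω₄ = -14.0000  →  ωz = (0.05/0.9200)·-14.0000 = -0.7609

(0.1375, -0.1375, -0.7609)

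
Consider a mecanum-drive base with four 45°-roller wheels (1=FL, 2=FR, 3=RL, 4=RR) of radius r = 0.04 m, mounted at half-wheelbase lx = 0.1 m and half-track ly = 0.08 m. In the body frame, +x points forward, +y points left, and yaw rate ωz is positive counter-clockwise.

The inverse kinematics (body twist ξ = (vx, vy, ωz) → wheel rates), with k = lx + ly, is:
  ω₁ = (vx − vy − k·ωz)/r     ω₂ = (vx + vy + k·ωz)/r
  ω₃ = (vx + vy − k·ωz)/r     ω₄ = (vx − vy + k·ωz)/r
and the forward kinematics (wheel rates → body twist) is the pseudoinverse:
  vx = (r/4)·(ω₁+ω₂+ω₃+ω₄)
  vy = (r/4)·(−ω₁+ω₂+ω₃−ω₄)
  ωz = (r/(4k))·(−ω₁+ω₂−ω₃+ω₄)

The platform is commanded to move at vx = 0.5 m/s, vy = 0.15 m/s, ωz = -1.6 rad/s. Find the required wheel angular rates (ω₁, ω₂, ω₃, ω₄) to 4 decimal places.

k = lx + ly = 0.1 + 0.08 = 0.1800;  k·ωz = 0.1800·-1.6 = -0.2880
ω₁ (FL) = (vx − vy − k·ωz)/r = 0.6380/0.04 = 15.9500
ω₂ (FR) = (vx + vy + k·ωz)/r = 0.3620/0.04 = 9.0500
ω₃ (RL) = (vx + vy − k·ωz)/r = 0.9380/0.04 = 23.4500
ω₄ (RR) = (vx − vy + k·ωz)/r = 0.0620/0.04 = 1.5500

(15.9500, 9.0500, 23.4500, 1.5500)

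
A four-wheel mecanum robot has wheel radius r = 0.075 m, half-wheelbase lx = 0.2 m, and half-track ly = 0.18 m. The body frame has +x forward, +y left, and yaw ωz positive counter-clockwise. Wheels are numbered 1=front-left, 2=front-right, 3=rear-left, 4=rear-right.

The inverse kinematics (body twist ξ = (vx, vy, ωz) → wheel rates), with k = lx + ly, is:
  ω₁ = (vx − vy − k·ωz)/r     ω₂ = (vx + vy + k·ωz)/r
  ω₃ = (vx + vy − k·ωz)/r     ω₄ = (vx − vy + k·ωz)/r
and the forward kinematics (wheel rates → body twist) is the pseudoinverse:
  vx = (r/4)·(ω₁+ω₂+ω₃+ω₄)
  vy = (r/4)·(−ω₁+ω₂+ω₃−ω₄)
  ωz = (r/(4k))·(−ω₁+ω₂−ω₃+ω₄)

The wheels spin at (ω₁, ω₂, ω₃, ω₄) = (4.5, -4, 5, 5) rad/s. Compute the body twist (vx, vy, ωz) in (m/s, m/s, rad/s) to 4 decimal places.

(0.1969, -0.1594, -0.4194)

k = lx + ly = 0.2 + 0.18 = 0.3800
ω₁+ω₂+ω₃+ω₄ = 10.5000  →  vx = (0.075/4)·10.5000 = 0.1969
−ω₁+ω₂+ω₃−ω₄ = -8.5000  →  vy = (0.075/4)·-8.5000 = -0.1594
−ω₁+ω₂−ω₃+ω₄ = -8.5000  →  ωz = (0.075/1.5200)·-8.5000 = -0.4194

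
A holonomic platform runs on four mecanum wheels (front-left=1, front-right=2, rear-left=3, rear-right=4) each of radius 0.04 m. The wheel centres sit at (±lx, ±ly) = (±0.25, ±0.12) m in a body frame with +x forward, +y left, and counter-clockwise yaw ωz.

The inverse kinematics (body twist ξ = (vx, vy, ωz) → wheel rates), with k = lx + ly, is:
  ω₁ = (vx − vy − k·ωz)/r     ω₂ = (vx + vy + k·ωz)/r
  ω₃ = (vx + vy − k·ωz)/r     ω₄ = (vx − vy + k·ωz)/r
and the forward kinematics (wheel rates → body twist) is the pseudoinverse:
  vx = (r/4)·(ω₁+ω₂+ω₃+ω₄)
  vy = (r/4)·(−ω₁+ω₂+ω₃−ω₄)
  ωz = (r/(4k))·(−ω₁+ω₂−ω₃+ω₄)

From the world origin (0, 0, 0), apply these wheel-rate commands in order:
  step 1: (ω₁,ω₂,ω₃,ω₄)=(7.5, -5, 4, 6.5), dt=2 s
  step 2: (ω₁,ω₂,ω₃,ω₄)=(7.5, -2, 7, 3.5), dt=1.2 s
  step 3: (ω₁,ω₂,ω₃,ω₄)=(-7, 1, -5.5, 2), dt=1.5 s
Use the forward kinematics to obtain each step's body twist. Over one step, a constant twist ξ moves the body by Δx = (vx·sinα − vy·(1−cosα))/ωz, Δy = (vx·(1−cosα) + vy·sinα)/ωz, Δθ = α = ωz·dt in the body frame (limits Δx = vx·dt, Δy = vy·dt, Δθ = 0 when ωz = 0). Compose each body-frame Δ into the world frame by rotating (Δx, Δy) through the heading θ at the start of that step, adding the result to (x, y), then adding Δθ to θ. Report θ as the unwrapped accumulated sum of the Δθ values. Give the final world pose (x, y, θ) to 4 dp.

(0.1516, -0.4460, -0.3338)

step 1: ξ=(vx,vy,ωz)=(0.1300, -0.1500, -0.2703), dt=2.0 → body Δ=(0.1684, -0.3542, -0.5405) → world pose (0.1684, -0.3542, -0.5405)
step 2: ξ=(vx,vy,ωz)=(0.1600, -0.0600, -0.3514), dt=1.2 → body Δ=(0.1714, -0.1098, -0.4216) → world pose (0.2589, -0.5365, -0.9622)
step 3: ξ=(vx,vy,ωz)=(-0.0950, 0.0050, 0.4189), dt=1.5 → body Δ=(-0.1356, -0.0363, 0.6284) → world pose (0.1516, -0.4460, -0.3338)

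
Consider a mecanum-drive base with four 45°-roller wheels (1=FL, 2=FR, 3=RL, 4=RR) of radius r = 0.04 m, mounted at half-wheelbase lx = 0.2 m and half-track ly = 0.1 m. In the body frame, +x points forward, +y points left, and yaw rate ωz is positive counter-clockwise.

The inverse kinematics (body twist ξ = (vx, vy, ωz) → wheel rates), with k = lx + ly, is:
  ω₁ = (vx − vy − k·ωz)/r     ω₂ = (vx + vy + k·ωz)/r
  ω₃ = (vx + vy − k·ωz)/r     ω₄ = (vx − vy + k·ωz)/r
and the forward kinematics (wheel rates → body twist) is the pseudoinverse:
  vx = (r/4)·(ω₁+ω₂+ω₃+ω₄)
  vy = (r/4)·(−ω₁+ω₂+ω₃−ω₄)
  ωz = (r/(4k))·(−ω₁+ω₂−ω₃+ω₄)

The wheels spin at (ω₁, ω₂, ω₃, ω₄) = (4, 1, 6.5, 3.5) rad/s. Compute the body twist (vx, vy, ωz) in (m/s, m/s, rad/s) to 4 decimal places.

(0.1500, 0.0000, -0.2000)

k = lx + ly = 0.2 + 0.1 = 0.3000
ω₁+ω₂+ω₃+ω₄ = 15.0000  →  vx = (0.04/4)·15.0000 = 0.1500
−ω₁+ω₂+ω₃−ω₄ = 0.0000  →  vy = (0.04/4)·0.0000 = 0.0000
−ω₁+ω₂−ω₃+ω₄ = -6.0000  →  ωz = (0.04/1.2000)·-6.0000 = -0.2000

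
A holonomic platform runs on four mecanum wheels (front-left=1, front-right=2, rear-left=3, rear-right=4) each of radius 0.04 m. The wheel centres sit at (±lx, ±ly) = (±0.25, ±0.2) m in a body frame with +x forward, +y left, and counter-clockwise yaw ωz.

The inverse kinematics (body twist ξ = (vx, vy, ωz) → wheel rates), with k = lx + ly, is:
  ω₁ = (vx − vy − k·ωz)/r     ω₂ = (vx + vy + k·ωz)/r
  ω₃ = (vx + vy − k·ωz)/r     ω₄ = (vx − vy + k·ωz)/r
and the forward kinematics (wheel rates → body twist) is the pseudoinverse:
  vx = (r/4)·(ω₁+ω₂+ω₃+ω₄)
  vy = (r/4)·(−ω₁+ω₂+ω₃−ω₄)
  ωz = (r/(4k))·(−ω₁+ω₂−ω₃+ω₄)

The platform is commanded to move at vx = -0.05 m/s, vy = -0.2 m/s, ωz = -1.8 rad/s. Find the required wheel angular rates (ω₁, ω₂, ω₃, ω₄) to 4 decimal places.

k = lx + ly = 0.25 + 0.2 = 0.4500;  k·ωz = 0.4500·-1.8 = -0.8100
ω₁ (FL) = (vx − vy − k·ωz)/r = 0.9600/0.04 = 24.0000
ω₂ (FR) = (vx + vy + k·ωz)/r = -1.0600/0.04 = -26.5000
ω₃ (RL) = (vx + vy − k·ωz)/r = 0.5600/0.04 = 14.0000
ω₄ (RR) = (vx − vy + k·ωz)/r = -0.6600/0.04 = -16.5000

(24.0000, -26.5000, 14.0000, -16.5000)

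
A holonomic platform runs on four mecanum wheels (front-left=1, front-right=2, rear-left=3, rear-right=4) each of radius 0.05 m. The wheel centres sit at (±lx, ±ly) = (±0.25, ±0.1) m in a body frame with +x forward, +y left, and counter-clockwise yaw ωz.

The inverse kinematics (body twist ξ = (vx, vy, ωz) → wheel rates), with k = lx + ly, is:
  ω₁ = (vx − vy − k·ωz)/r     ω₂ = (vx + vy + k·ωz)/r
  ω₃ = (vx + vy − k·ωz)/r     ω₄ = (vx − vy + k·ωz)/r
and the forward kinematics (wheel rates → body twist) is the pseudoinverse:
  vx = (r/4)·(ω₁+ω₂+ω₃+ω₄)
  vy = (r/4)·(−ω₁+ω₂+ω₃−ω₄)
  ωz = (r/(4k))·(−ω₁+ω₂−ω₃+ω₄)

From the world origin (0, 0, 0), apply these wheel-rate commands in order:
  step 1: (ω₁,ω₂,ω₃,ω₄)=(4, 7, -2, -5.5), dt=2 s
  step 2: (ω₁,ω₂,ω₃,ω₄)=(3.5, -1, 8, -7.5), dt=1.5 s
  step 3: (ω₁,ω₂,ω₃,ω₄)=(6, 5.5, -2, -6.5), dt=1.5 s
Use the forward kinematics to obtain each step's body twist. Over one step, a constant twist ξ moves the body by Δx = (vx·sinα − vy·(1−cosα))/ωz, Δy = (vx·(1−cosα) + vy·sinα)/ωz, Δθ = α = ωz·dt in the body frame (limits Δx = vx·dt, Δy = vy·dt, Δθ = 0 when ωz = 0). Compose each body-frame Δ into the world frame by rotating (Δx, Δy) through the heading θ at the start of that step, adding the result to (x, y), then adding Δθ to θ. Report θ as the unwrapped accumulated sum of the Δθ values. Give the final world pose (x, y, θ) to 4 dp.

step 1: ξ=(vx,vy,ωz)=(0.0438, 0.0813, -0.0179), dt=2.0 → body Δ=(0.0904, 0.1609, -0.0357) → world pose (0.0904, 0.1609, -0.0357)
step 2: ξ=(vx,vy,ωz)=(0.0375, 0.1375, -0.7143), dt=1.5 → body Δ=(0.1464, 0.1416, -1.0714) → world pose (0.2418, 0.2972, -1.1071)
step 3: ξ=(vx,vy,ωz)=(0.0375, 0.0500, -0.1786), dt=1.5 → body Δ=(0.0656, 0.0666, -0.2679) → world pose (0.3307, 0.2684, -1.3750)

(0.3307, 0.2684, -1.3750)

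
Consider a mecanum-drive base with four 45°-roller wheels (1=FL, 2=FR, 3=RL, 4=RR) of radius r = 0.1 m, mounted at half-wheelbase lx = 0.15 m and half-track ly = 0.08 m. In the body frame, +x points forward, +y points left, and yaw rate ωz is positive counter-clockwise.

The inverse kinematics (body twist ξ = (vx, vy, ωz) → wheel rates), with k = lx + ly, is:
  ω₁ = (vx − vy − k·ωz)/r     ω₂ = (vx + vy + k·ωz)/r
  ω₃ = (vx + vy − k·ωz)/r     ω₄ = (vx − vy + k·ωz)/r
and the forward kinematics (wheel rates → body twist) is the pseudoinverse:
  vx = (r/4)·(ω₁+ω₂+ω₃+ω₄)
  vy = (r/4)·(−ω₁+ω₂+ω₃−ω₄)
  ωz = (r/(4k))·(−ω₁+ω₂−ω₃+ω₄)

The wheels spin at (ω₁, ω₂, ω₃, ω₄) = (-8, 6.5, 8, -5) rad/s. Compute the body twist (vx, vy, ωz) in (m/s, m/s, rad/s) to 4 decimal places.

k = lx + ly = 0.15 + 0.08 = 0.2300
ω₁+ω₂+ω₃+ω₄ = 1.5000  →  vx = (0.1/4)·1.5000 = 0.0375
−ω₁+ω₂+ω₃−ω₄ = 27.5000  →  vy = (0.1/4)·27.5000 = 0.6875
−ω₁+ω₂−ω₃+ω₄ = 1.5000  →  ωz = (0.1/0.9200)·1.5000 = 0.1630

(0.0375, 0.6875, 0.1630)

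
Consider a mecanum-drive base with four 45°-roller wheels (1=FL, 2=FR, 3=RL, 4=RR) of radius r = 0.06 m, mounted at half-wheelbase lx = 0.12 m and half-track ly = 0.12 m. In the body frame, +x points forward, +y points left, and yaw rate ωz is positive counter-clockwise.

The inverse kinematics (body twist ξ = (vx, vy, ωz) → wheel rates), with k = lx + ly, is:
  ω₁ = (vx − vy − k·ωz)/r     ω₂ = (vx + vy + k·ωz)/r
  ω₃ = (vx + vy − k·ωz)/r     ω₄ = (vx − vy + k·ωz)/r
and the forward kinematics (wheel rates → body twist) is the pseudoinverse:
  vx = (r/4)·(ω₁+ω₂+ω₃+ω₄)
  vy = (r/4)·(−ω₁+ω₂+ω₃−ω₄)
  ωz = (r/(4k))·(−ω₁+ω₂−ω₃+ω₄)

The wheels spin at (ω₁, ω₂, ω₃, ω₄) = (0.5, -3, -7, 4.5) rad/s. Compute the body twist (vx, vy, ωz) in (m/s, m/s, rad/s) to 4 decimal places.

k = lx + ly = 0.12 + 0.12 = 0.2400
ω₁+ω₂+ω₃+ω₄ = -5.0000  →  vx = (0.06/4)·-5.0000 = -0.0750
−ω₁+ω₂+ω₃−ω₄ = -15.0000  →  vy = (0.06/4)·-15.0000 = -0.2250
−ω₁+ω₂−ω₃+ω₄ = 8.0000  →  ωz = (0.06/0.9600)·8.0000 = 0.5000

(-0.0750, -0.2250, 0.5000)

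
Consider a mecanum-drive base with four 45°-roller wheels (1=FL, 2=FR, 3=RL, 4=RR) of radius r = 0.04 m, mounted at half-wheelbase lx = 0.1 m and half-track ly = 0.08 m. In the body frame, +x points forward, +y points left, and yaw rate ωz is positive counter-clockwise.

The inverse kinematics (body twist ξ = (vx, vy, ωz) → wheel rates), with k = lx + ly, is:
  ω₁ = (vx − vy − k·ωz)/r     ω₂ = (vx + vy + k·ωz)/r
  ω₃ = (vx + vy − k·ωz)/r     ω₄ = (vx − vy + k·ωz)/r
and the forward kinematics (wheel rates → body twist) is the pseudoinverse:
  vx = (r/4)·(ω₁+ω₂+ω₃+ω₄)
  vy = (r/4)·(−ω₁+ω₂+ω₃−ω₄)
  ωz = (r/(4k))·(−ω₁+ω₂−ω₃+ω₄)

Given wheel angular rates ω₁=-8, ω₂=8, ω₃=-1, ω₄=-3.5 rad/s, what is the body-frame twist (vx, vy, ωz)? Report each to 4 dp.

(-0.0450, 0.1850, 0.7500)

k = lx + ly = 0.1 + 0.08 = 0.1800
ω₁+ω₂+ω₃+ω₄ = -4.5000  →  vx = (0.04/4)·-4.5000 = -0.0450
−ω₁+ω₂+ω₃−ω₄ = 18.5000  →  vy = (0.04/4)·18.5000 = 0.1850
−ω₁+ω₂−ω₃+ω₄ = 13.5000  →  ωz = (0.04/0.7200)·13.5000 = 0.7500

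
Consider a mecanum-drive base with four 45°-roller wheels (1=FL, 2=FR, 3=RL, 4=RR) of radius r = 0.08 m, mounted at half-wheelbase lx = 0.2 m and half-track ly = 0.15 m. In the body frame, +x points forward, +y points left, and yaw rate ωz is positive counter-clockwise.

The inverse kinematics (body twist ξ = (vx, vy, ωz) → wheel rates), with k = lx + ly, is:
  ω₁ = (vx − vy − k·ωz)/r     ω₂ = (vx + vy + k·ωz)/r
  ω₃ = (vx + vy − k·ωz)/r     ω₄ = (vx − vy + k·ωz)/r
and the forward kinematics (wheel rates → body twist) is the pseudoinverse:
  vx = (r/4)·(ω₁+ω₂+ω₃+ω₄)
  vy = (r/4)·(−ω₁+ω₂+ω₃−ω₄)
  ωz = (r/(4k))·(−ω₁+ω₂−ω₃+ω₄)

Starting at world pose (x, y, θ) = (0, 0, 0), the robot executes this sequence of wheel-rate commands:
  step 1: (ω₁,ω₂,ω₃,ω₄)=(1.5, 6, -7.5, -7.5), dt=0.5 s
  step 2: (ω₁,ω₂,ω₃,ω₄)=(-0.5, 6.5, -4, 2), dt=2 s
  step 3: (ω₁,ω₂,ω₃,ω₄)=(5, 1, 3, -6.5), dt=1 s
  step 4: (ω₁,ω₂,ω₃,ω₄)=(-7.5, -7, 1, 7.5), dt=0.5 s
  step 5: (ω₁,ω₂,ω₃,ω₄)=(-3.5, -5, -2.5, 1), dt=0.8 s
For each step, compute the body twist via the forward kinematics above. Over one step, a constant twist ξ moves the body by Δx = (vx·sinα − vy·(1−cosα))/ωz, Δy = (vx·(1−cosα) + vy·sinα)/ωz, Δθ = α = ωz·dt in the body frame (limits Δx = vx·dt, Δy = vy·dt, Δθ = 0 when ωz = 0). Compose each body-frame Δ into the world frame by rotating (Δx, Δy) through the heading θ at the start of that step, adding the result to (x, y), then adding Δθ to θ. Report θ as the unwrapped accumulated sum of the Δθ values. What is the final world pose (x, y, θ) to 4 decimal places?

(-0.0865, -0.0055, 1.1343)

step 1: ξ=(vx,vy,ωz)=(-0.1500, 0.0900, 0.2571), dt=0.5 → body Δ=(-0.0777, 0.0401, 0.1286) → world pose (-0.0777, 0.0401, 0.1286)
step 2: ξ=(vx,vy,ωz)=(0.0800, 0.0200, 0.7429), dt=2.0 → body Δ=(0.0827, 0.1254, 1.4857) → world pose (-0.0118, 0.1750, 1.6143)
step 3: ξ=(vx,vy,ωz)=(0.0500, 0.1100, -0.7714), dt=1.0 → body Δ=(0.0856, 0.0811, -0.7714) → world pose (-0.0965, 0.2569, 0.8429)
step 4: ξ=(vx,vy,ωz)=(-0.1200, -0.1200, 0.4000), dt=0.5 → body Δ=(-0.0536, -0.0656, 0.2000) → world pose (-0.0832, 0.1733, 1.0429)
step 5: ξ=(vx,vy,ωz)=(-0.2000, -0.1000, 0.1143), dt=0.8 → body Δ=(-0.1561, -0.0872, 0.0914) → world pose (-0.0865, -0.0055, 1.1343)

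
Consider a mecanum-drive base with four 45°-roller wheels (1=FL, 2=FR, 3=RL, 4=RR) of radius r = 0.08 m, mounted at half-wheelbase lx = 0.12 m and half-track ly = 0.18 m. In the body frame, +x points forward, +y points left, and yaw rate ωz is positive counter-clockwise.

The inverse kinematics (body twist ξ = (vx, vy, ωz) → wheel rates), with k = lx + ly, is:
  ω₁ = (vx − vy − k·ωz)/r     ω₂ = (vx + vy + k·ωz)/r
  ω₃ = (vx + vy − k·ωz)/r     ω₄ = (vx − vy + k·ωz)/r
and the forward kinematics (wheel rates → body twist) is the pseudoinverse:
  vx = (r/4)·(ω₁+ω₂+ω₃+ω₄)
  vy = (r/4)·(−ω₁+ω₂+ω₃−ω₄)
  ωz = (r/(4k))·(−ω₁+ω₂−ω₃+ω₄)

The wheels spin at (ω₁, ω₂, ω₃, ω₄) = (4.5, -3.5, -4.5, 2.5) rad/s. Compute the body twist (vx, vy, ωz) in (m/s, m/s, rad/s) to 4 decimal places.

(-0.0200, -0.3000, -0.0667)

k = lx + ly = 0.12 + 0.18 = 0.3000
ω₁+ω₂+ω₃+ω₄ = -1.0000  →  vx = (0.08/4)·-1.0000 = -0.0200
−ω₁+ω₂+ω₃−ω₄ = -15.0000  →  vy = (0.08/4)·-15.0000 = -0.3000
−ω₁+ω₂−ω₃+ω₄ = -1.0000  →  ωz = (0.08/1.2000)·-1.0000 = -0.0667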